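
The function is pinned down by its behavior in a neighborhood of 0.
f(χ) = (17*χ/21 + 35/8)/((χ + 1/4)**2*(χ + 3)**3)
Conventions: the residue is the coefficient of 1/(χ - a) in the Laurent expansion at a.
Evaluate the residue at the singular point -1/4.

At the order-2 pole -1/4 set g(χ) = (χ - (-1/4))^2*f(χ) = (17*χ/21 + 35/8)/(χ + 3)**3.
Order-2 pole: residue = g'(a); g'(-1/4) = -7904/43923, so the residue is -7904/43923.

The residue is -7904/43923.


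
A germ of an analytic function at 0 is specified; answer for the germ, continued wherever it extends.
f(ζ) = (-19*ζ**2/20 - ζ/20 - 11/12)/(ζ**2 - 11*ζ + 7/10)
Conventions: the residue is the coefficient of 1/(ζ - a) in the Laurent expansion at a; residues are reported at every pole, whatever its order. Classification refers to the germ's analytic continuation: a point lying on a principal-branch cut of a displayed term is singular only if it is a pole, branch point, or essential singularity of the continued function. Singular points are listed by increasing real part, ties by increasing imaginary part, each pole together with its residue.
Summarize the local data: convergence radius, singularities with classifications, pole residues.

Denominator factor (ζ**2 - 11*ζ + 7/10): discriminant 591/5, real irrational roots 11/2 + (1/10)*sqrt(2955) and 11/2 - (1/10)*sqrt(2955); poles of order 1, moduli 11/2 + (1/10)*sqrt(2955) and 11/2 - (1/10)*sqrt(2955).
The radius of convergence is the smallest modulus among the singular points: 11/2 - (1/10)*sqrt(2955).
The factor ζ**2 - 11*ζ + 7/10 splits as (ζ - a)(ζ - a') with a = 11/2 - (1/10)*sqrt(2955), a' = 11/2 + (1/10)*sqrt(2955). At the order-1 pole a set g(ζ) = (ζ - a)*f(ζ) = [-19*ζ**2/20 - ζ/20 - 11/12] / (ζ - a').
Simple pole: residue = g(a) at a = 11/2 - (1/10)*sqrt(2955), which is -21/4 + (34801/354600)*sqrt(2955).
The factor ζ**2 - 11*ζ + 7/10 splits as (ζ - a)(ζ - a') with a = 11/2 + (1/10)*sqrt(2955), a' = 11/2 - (1/10)*sqrt(2955). At the order-1 pole a set g(ζ) = (ζ - a)*f(ζ) = [-19*ζ**2/20 - ζ/20 - 11/12] / (ζ - a').
Simple pole: residue = g(a) at a = 11/2 + (1/10)*sqrt(2955), which is -21/4 - (34801/354600)*sqrt(2955).
List the singular points by increasing real part (a conjugate pair: the negative imaginary part first).

Radius of convergence at 0: 11/2 - (1/10)*sqrt(2955).
At 11/2 - (1/10)*sqrt(2955): a pole of order 1; residue -21/4 + (34801/354600)*sqrt(2955).
At 11/2 + (1/10)*sqrt(2955): a pole of order 1; residue -21/4 - (34801/354600)*sqrt(2955).


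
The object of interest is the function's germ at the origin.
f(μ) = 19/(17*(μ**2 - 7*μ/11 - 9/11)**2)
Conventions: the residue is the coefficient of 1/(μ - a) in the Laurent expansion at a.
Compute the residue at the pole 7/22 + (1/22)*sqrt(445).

The factor μ**2 - 7*μ/11 - 9/11 splits as (μ - a)(μ - a') with a = 7/22 + (1/22)*sqrt(445), a' = 7/22 - (1/22)*sqrt(445). At the order-2 pole a set g(μ) = (μ - a)^2*f(μ) = [19/17] / (μ - a')^2.
Order-2 pole: residue = g'(a); g'(7/22 + (1/22)*sqrt(445)) = -(50578/3366425)*sqrt(445), so the residue is -(50578/3366425)*sqrt(445).

The residue is -(50578/3366425)*sqrt(445).


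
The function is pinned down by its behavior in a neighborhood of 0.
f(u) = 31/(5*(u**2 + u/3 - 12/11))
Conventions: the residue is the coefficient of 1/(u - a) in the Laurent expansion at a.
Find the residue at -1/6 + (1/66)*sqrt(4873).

The factor u**2 + u/3 - 12/11 splits as (u - a)(u - a') with a = -1/6 + (1/66)*sqrt(4873), a' = -1/6 - (1/66)*sqrt(4873). At the order-1 pole a set g(u) = (u - a)*f(u) = [31/5] / (u - a').
Simple pole: residue = g(a) at a = -1/6 + (1/66)*sqrt(4873), which is (93/2215)*sqrt(4873).

The residue is (93/2215)*sqrt(4873).


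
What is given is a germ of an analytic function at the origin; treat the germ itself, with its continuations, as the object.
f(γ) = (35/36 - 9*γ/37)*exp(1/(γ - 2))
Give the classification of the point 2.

The point is an essential singularity.

The exponent 1/(γ - (2)) has a pole at 2, so exp(1/(γ - (2))) takes every nonzero value near it: an essential singularity (not a pole of any order).


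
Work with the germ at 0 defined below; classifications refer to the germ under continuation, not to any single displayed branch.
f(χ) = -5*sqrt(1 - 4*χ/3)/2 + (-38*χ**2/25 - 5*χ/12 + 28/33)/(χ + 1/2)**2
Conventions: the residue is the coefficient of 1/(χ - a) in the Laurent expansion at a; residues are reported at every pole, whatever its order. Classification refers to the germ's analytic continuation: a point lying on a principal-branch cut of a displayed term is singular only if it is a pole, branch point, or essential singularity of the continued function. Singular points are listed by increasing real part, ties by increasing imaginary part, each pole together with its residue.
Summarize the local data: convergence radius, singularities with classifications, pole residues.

Radius of convergence at 0: 1/2.
At -1/2: a pole of order 2; residue 331/300.
At 3/4: an algebraic (square-root) branch point.

Denominator factor (χ + 1/2)^2: pole of order 2 at -1/2, modulus 1/2.
Branch term (-5/2)*sqrt(1 - χ/(3/4)): its argument vanishes at χ = 3/4, a square-root branch point, modulus 3/4.
The radius of convergence is the smallest modulus among the singular points: 1/2.
The branch term is analytic at -1/2 and contributes nothing to the residue; only the rational part matters.
At the order-2 pole -1/2 set g(χ) = (χ - (-1/2))^2*(rational part) = -38*χ**2/25 - 5*χ/12 + 28/33.
Order-2 pole: residue = g'(a); g'(-1/2) = 331/300, so the residue is 331/300.
List the singular points by increasing real part (a conjugate pair: the negative imaginary part first).


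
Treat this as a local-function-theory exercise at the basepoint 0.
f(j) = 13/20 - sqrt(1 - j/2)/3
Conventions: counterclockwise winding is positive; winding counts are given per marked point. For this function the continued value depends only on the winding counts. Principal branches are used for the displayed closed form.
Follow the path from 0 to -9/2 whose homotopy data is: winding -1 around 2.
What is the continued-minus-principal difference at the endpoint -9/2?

The rational part is single-valued and drops out of the difference; each branch term changes only by its own monodromy.
(-1/3)*sqrt(1 - j/(2)): winding -1 is odd, the square root flips sign, contributing -2*(-1/3)*sqrt(1 - (-9/2)/(2)) = -2*(-1/3)*sqrt(13/4) = (1/3)*sqrt(13).
Summing the contributions at j = -9/2 gives (1/3)*sqrt(13).

Continued minus principal equals (1/3)*sqrt(13).


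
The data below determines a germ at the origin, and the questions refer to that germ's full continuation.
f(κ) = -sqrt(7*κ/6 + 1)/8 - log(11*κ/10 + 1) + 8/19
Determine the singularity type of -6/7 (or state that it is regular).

The term (-1/8)*sqrt(1 - κ/(-6/7)) has argument 1 - -6/7/(-6/7) = 0 at -6/7: a square-root (algebraic, two-sheeted) branch point; the remaining terms are analytic or single-valued there.

The point is an algebraic (square-root) branch point.


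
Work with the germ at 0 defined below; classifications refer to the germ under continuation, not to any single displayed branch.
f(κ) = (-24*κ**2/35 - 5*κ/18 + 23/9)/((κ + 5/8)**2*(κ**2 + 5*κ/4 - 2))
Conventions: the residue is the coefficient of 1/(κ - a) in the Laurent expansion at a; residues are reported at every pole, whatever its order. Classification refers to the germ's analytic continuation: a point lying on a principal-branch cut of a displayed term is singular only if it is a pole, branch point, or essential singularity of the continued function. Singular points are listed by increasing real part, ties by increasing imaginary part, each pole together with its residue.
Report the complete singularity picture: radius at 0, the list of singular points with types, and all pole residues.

Denominator factor (κ + 5/8)^2: pole of order 2 at -5/8, modulus 5/8.
Denominator factor (κ**2 + 5*κ/4 - 2): discriminant 153/16, real irrational roots -5/8 + (3/8)*sqrt(17) and -5/8 - (3/8)*sqrt(17); poles of order 1, moduli -5/8 + (3/8)*sqrt(17) and 5/8 + (3/8)*sqrt(17).
The radius of convergence is the smallest modulus among the singular points: 5/8.
The factor κ**2 + 5*κ/4 - 2 splits as (κ - a)(κ - a') with a = -5/8 - (3/8)*sqrt(17), a' = -5/8 + (3/8)*sqrt(17). At the order-1 pole a set g(κ) = (κ - a)*f(κ) = [(-24*κ**2/35 - 5*κ/18 + 23/9)/(κ + 5/8)**2] / (κ - a').
Simple pole: residue = g(a) at a = -5/8 - (3/8)*sqrt(17), which is 1168/9639 - (22096/819315)*sqrt(17).
At the order-2 pole -5/8 set g(κ) = (κ - (-5/8))^2*f(κ) = (-24*κ**2/35 - 5*κ/18 + 23/9)/(κ**2 + 5*κ/4 - 2).
Order-2 pole: residue = g'(a); g'(-5/8) = -2336/9639, so the residue is -2336/9639.
The factor κ**2 + 5*κ/4 - 2 splits as (κ - a)(κ - a') with a = -5/8 + (3/8)*sqrt(17), a' = -5/8 - (3/8)*sqrt(17). At the order-1 pole a set g(κ) = (κ - a)*f(κ) = [(-24*κ**2/35 - 5*κ/18 + 23/9)/(κ + 5/8)**2] / (κ - a').
Simple pole: residue = g(a) at a = -5/8 + (3/8)*sqrt(17), which is 1168/9639 + (22096/819315)*sqrt(17).
List the singular points by increasing real part (a conjugate pair: the negative imaginary part first).

Radius of convergence at 0: 5/8.
At -5/8 - (3/8)*sqrt(17): a pole of order 1; residue 1168/9639 - (22096/819315)*sqrt(17).
At -5/8: a pole of order 2; residue -2336/9639.
At -5/8 + (3/8)*sqrt(17): a pole of order 1; residue 1168/9639 + (22096/819315)*sqrt(17).


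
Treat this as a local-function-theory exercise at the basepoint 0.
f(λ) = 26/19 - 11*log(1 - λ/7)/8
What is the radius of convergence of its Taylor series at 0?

Branch term (-11/8)*log(1 - λ/(7)): its argument vanishes at λ = 7, a logarithmic branch point, modulus 7.
The radius of convergence is the smallest modulus among the singular points: 7.

The radius of convergence is 7.


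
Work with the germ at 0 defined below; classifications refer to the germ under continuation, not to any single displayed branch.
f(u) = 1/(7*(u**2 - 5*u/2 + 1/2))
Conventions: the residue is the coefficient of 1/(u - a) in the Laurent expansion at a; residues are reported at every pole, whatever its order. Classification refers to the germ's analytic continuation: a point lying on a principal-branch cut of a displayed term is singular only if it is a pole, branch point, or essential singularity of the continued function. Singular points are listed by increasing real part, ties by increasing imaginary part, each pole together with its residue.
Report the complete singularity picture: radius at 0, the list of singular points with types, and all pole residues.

Radius of convergence at 0: 5/4 - (1/4)*sqrt(17).
At 5/4 - (1/4)*sqrt(17): a pole of order 1; residue -(2/119)*sqrt(17).
At 5/4 + (1/4)*sqrt(17): a pole of order 1; residue (2/119)*sqrt(17).

Denominator factor (u**2 - 5*u/2 + 1/2): discriminant 17/4, real irrational roots 5/4 + (1/4)*sqrt(17) and 5/4 - (1/4)*sqrt(17); poles of order 1, moduli 5/4 + (1/4)*sqrt(17) and 5/4 - (1/4)*sqrt(17).
The radius of convergence is the smallest modulus among the singular points: 5/4 - (1/4)*sqrt(17).
The factor u**2 - 5*u/2 + 1/2 splits as (u - a)(u - a') with a = 5/4 - (1/4)*sqrt(17), a' = 5/4 + (1/4)*sqrt(17). At the order-1 pole a set g(u) = (u - a)*f(u) = [1/7] / (u - a').
Simple pole: residue = g(a) at a = 5/4 - (1/4)*sqrt(17), which is -(2/119)*sqrt(17).
The factor u**2 - 5*u/2 + 1/2 splits as (u - a)(u - a') with a = 5/4 + (1/4)*sqrt(17), a' = 5/4 - (1/4)*sqrt(17). At the order-1 pole a set g(u) = (u - a)*f(u) = [1/7] / (u - a').
Simple pole: residue = g(a) at a = 5/4 + (1/4)*sqrt(17), which is (2/119)*sqrt(17).
List the singular points by increasing real part (a conjugate pair: the negative imaginary part first).


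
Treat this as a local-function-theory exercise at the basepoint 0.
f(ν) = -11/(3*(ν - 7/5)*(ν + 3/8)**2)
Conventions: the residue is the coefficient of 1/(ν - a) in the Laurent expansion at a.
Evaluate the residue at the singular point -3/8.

At the order-2 pole -3/8 set g(ν) = (ν - (-3/8))^2*f(ν) = -11/(3*(ν - 7/5)).
Order-2 pole: residue = g'(a); g'(-3/8) = 17600/15123, so the residue is 17600/15123.

The residue is 17600/15123.


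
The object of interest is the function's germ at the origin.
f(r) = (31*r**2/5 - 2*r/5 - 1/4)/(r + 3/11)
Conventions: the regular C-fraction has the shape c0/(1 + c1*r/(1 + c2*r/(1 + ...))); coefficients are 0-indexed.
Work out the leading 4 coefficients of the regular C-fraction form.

Taylor coefficients (expand at 0): a_0 = -11/12, a_1 = 341/180, a_2 = 1705/108, a_3 = -18755/324.
c0 = a_0 = -11/12. Peel one level at a time: if S = 1 + c*r/S' with S'(0) = 1, then c is the r-coefficient of S and S' = c*r/(S - 1).
S_1 = c0/f = 1 + (31/15)*r + (1612/75)*r^2 + ...; c1 = 31/15.
S_2 = c1*r/(S_1 - 1) = 1 + (-52/5)*r + (100)*r^2 + ...; c2 = -52/5.
S_3 = c2*r/(S_2 - 1) = 1 + (125/13)*r + ...; c3 = 125/13.

The regular C-fraction coefficients are [-11/12, 31/15, -52/5, 125/13].


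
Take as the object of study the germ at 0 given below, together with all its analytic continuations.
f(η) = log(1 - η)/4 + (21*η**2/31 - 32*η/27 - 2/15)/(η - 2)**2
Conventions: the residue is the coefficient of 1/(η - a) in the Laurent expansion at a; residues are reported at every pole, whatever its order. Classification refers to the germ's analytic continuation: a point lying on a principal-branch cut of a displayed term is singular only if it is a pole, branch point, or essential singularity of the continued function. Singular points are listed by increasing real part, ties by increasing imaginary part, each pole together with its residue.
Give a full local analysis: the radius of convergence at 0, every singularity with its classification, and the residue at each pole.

Denominator factor (η - 2)^2: pole of order 2 at 2, modulus 2.
Branch term (1/4)*log(1 - η/(1)): its argument vanishes at η = 1, a logarithmic branch point, modulus 1.
The radius of convergence is the smallest modulus among the singular points: 1.
The branch term is analytic at 2 and contributes nothing to the residue; only the rational part matters.
At the order-2 pole 2 set g(η) = (η - (2))^2*(rational part) = 21*η**2/31 - 32*η/27 - 2/15.
Order-2 pole: residue = g'(a); g'(2) = 1276/837, so the residue is 1276/837.
List the singular points by increasing real part (a conjugate pair: the negative imaginary part first).

Radius of convergence at 0: 1.
At 1: a logarithmic branch point.
At 2: a pole of order 2; residue 1276/837.


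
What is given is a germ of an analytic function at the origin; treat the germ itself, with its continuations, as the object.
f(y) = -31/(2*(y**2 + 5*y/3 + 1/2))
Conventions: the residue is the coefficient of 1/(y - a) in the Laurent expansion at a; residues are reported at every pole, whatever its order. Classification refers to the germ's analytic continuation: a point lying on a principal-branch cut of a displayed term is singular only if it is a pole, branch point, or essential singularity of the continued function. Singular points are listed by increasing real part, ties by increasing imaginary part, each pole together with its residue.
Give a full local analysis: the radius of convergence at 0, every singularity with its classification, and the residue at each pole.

Radius of convergence at 0: 5/6 - (1/6)*sqrt(7).
At -5/6 - (1/6)*sqrt(7): a pole of order 1; residue (93/14)*sqrt(7).
At -5/6 + (1/6)*sqrt(7): a pole of order 1; residue -(93/14)*sqrt(7).

Denominator factor (y**2 + 5*y/3 + 1/2): discriminant 7/9, real irrational roots -5/6 + (1/6)*sqrt(7) and -5/6 - (1/6)*sqrt(7); poles of order 1, moduli 5/6 - (1/6)*sqrt(7) and 5/6 + (1/6)*sqrt(7).
The radius of convergence is the smallest modulus among the singular points: 5/6 - (1/6)*sqrt(7).
The factor y**2 + 5*y/3 + 1/2 splits as (y - a)(y - a') with a = -5/6 - (1/6)*sqrt(7), a' = -5/6 + (1/6)*sqrt(7). At the order-1 pole a set g(y) = (y - a)*f(y) = [-31/2] / (y - a').
Simple pole: residue = g(a) at a = -5/6 - (1/6)*sqrt(7), which is (93/14)*sqrt(7).
The factor y**2 + 5*y/3 + 1/2 splits as (y - a)(y - a') with a = -5/6 + (1/6)*sqrt(7), a' = -5/6 - (1/6)*sqrt(7). At the order-1 pole a set g(y) = (y - a)*f(y) = [-31/2] / (y - a').
Simple pole: residue = g(a) at a = -5/6 + (1/6)*sqrt(7), which is -(93/14)*sqrt(7).
List the singular points by increasing real part (a conjugate pair: the negative imaginary part first).


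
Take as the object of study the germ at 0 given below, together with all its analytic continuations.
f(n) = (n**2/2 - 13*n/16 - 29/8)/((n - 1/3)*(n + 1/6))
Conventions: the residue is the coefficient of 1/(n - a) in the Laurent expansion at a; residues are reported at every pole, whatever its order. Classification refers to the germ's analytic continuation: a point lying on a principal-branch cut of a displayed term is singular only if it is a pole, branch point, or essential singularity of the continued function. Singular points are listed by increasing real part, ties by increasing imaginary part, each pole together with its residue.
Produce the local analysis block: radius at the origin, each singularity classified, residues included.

Radius of convergence at 0: 1/6.
At -1/6: a pole of order 1; residue 1001/144.
At 1/3: a pole of order 1; residue -553/72.

Denominator factor (n - 1/3): pole of order 1 at 1/3, modulus 1/3.
Denominator factor (n + 1/6): pole of order 1 at -1/6, modulus 1/6.
The radius of convergence is the smallest modulus among the singular points: 1/6.
At the order-1 pole -1/6 set g(n) = (n - (-1/6))*f(n) = (n**2/2 - 13*n/16 - 29/8)/(n - 1/3).
Simple pole: residue = g(a) at a = -1/6, which is 1001/144.
At the order-1 pole 1/3 set g(n) = (n - (1/3))*f(n) = (n**2/2 - 13*n/16 - 29/8)/(n + 1/6).
Simple pole: residue = g(a) at a = 1/3, which is -553/72.
List the singular points by increasing real part (a conjugate pair: the negative imaginary part first).


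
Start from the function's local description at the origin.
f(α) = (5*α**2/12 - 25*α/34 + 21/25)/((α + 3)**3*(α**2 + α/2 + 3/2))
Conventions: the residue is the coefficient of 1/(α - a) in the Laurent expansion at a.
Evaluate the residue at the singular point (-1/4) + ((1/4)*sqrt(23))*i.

The factor α**2 + α/2 + 3/2 splits as (α - a)(α - a') with a = (-1/4) + ((1/4)*sqrt(23))*i, a' = (-1/4) - ((1/4)*sqrt(23))*i. At the order-1 pole a set g(α) = (α - a)*f(α) = [(5*α**2/12 - 25*α/34 + 21/25)/(α + 3)**3] / (α - a').
Simple pole: residue = g(a) at a = (-1/4) + ((1/4)*sqrt(23))*i, which is (-8167/660960) + ((224807/76010400)*sqrt(23))*i.

The residue is (-8167/660960) + ((224807/76010400)*sqrt(23))*i.


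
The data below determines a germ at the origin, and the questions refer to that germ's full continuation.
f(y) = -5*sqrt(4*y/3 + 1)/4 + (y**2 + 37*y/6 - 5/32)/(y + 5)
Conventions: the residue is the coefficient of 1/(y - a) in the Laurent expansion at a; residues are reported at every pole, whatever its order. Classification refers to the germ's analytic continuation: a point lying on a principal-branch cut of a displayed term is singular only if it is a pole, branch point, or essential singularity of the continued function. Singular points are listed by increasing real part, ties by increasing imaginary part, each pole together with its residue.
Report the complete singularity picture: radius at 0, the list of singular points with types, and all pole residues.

Radius of convergence at 0: 3/4.
At -5: a pole of order 1; residue -575/96.
At -3/4: an algebraic (square-root) branch point.

Denominator factor (y + 5): pole of order 1 at -5, modulus 5.
Branch term (-5/4)*sqrt(1 - y/(-3/4)): its argument vanishes at y = -3/4, a square-root branch point, modulus 3/4.
The radius of convergence is the smallest modulus among the singular points: 3/4.
The branch term is analytic at -5 and contributes nothing to the residue; only the rational part matters.
At the order-1 pole -5 set g(y) = (y - (-5))*(rational part) = y**2 + 37*y/6 - 5/32.
Simple pole: residue = g(a) at a = -5, which is -575/96.
List the singular points by increasing real part (a conjugate pair: the negative imaginary part first).


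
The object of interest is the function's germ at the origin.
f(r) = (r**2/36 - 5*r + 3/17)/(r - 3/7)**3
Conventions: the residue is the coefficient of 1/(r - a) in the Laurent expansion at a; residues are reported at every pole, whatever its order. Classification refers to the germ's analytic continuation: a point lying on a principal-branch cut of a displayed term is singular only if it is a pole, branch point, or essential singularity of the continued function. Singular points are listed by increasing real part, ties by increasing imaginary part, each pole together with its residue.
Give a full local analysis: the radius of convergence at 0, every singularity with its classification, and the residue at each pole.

Denominator factor (r - 3/7)^3: pole of order 3 at 3/7, modulus 3/7.
The radius of convergence is the smallest modulus among the singular points: 3/7.
At the order-3 pole 3/7 set g(r) = (r - (3/7))^3*f(r) = r**2/36 - 5*r + 3/17.
Order-3 pole: residue = g''(a)/2; g''(3/7) = 1/18, so the residue is 1/36.

Radius of convergence at 0: 3/7.
At 3/7: a pole of order 3; residue 1/36.


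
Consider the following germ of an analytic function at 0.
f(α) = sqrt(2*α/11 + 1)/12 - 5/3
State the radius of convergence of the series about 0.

Branch term (1/12)*sqrt(1 - α/(-11/2)): its argument vanishes at α = -11/2, a square-root branch point, modulus 11/2.
The radius of convergence is the smallest modulus among the singular points: 11/2.

The radius of convergence is 11/2.


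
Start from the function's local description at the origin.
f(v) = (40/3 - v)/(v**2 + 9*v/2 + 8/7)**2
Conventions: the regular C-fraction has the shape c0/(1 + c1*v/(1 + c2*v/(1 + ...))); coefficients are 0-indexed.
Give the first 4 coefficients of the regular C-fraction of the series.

The regular C-fraction coefficients are [245/24, 159/20, -114241/50880, 2074250885/1162516416].

Taylor coefficients (expand at 0): a_0 = 245/24, a_1 = -2597/32, a_2 = 2844499/6144, a_3 = -37945061/16384.
c0 = a_0 = 245/24. Peel one level at a time: if S = 1 + c*v/S' with S'(0) = 1, then c is the v-coefficient of S and S' = c*v/(S - 1).
S_1 = c0/f = 1 + (159/20)*v + (114241/6400)*v^2 + ...; c1 = 159/20.
S_2 = c1*v/(S_1 - 1) = 1 + (-114241/50880)*v + (414850177/103550976)*v^2 + ...; c2 = -114241/50880.
S_3 = c2*v/(S_2 - 1) = 1 + (2074250885/1162516416)*v + ...; c3 = 2074250885/1162516416.


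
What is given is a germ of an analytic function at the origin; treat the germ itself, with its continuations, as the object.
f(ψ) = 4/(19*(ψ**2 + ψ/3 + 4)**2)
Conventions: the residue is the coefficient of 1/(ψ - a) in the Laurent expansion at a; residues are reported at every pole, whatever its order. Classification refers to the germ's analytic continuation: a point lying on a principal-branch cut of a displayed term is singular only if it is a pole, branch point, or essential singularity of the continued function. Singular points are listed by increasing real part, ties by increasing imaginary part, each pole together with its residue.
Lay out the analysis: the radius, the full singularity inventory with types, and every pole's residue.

Denominator factor (ψ**2 + ψ/3 + 4)^2: discriminant -143/9, complex-conjugate roots (-1/6) + ((1/6)*sqrt(143))*i and (-1/6) - ((1/6)*sqrt(143))*i; poles of order 2, moduli 2 and 2.
The radius of convergence is the smallest modulus among the singular points: 2.
The factor ψ**2 + ψ/3 + 4 splits as (ψ - a)(ψ - a') with a = (-1/6) - ((1/6)*sqrt(143))*i, a' = (-1/6) + ((1/6)*sqrt(143))*i. At the order-2 pole a set g(ψ) = (ψ - a)^2*f(ψ) = [4/19] / (ψ - a')^2.
Order-2 pole: residue = g'(a); g'((-1/6) - ((1/6)*sqrt(143))*i) = ((216/388531)*sqrt(143))*i, so the residue is ((216/388531)*sqrt(143))*i.
The factor ψ**2 + ψ/3 + 4 splits as (ψ - a)(ψ - a') with a = (-1/6) + ((1/6)*sqrt(143))*i, a' = (-1/6) - ((1/6)*sqrt(143))*i. At the order-2 pole a set g(ψ) = (ψ - a)^2*f(ψ) = [4/19] / (ψ - a')^2.
Order-2 pole: residue = g'(a); g'((-1/6) + ((1/6)*sqrt(143))*i) = -((216/388531)*sqrt(143))*i, so the residue is -((216/388531)*sqrt(143))*i.
List the singular points by increasing real part (a conjugate pair: the negative imaginary part first).

Radius of convergence at 0: 2.
At (-1/6) - ((1/6)*sqrt(143))*i: a pole of order 2; residue ((216/388531)*sqrt(143))*i.
At (-1/6) + ((1/6)*sqrt(143))*i: a pole of order 2; residue -((216/388531)*sqrt(143))*i.


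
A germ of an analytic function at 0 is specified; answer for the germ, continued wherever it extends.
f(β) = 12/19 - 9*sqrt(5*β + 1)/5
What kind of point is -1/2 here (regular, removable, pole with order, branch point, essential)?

There is no denominator, hence no pole anywhere.
Branch term sqrt(1 - β/(-1/5)): argument at -1/2 is -3/2, nonzero, so -1/2 is not its branch point (a point on a principal cut is still regular for the continued germ).
So the germ continues analytically to -1/2.

The point is a regular point.


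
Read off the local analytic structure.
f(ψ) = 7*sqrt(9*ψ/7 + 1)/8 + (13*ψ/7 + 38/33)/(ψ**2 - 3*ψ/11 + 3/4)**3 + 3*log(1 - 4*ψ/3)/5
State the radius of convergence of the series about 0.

Denominator factor (ψ**2 - 3*ψ/11 + 3/4)^3: discriminant -354/121, complex-conjugate roots (3/22) + ((1/22)*sqrt(354))*i and (3/22) - ((1/22)*sqrt(354))*i; poles of order 3, moduli (1/2)*sqrt(3) and (1/2)*sqrt(3).
Branch term (7/8)*sqrt(1 - ψ/(-7/9)): its argument vanishes at ψ = -7/9, a square-root branch point, modulus 7/9.
Branch term (3/5)*log(1 - ψ/(3/4)): its argument vanishes at ψ = 3/4, a logarithmic branch point, modulus 3/4.
The radius of convergence is the smallest modulus among the singular points: 3/4.

The radius of convergence is 3/4.


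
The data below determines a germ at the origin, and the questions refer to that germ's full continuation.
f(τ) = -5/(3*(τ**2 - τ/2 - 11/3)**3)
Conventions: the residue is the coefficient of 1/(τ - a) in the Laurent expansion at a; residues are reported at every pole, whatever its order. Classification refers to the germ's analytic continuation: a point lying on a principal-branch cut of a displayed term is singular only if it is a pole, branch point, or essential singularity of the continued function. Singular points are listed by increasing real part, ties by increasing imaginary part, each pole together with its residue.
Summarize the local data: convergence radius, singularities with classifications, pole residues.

Denominator factor (τ**2 - τ/2 - 11/3)^3: discriminant 179/12, real irrational roots 1/4 + (1/12)*sqrt(537) and 1/4 - (1/12)*sqrt(537); poles of order 3, moduli 1/4 + (1/12)*sqrt(537) and -1/4 + (1/12)*sqrt(537).
The radius of convergence is the smallest modulus among the singular points: -1/4 + (1/12)*sqrt(537).
The factor τ**2 - τ/2 - 11/3 splits as (τ - a)(τ - a') with a = 1/4 - (1/12)*sqrt(537), a' = 1/4 + (1/12)*sqrt(537). At the order-3 pole a set g(τ) = (τ - a)^3*f(τ) = [-5/3] / (τ - a')^3.
Order-3 pole: residue = g''(a)/2; g''(1/4 - (1/12)*sqrt(537)) = (5760/5735339)*sqrt(537), so the residue is (2880/5735339)*sqrt(537).
The factor τ**2 - τ/2 - 11/3 splits as (τ - a)(τ - a') with a = 1/4 + (1/12)*sqrt(537), a' = 1/4 - (1/12)*sqrt(537). At the order-3 pole a set g(τ) = (τ - a)^3*f(τ) = [-5/3] / (τ - a')^3.
Order-3 pole: residue = g''(a)/2; g''(1/4 + (1/12)*sqrt(537)) = -(5760/5735339)*sqrt(537), so the residue is -(2880/5735339)*sqrt(537).
List the singular points by increasing real part (a conjugate pair: the negative imaginary part first).

Radius of convergence at 0: -1/4 + (1/12)*sqrt(537).
At 1/4 - (1/12)*sqrt(537): a pole of order 3; residue (2880/5735339)*sqrt(537).
At 1/4 + (1/12)*sqrt(537): a pole of order 3; residue -(2880/5735339)*sqrt(537).


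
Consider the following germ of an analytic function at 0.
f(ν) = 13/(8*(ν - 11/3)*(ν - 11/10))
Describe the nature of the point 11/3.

The denominator factor ν - 11/3 vanishes at 11/3 and appears to the power 1; the numerator there equals 13/8, nonzero, and no other factor vanishes.
Hence a pole whose order is the multiplicity, 1.

The point is a pole of order 1.


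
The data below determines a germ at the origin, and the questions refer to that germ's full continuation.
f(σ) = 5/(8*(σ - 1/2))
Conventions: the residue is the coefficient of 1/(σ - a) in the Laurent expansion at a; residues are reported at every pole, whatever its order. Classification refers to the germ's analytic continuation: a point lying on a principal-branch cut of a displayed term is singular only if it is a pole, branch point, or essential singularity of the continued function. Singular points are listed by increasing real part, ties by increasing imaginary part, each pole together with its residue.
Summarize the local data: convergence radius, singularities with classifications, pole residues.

Radius of convergence at 0: 1/2.
At 1/2: a pole of order 1; residue 5/8.

Denominator factor (σ - 1/2): pole of order 1 at 1/2, modulus 1/2.
The radius of convergence is the smallest modulus among the singular points: 1/2.
At the order-1 pole 1/2 set g(σ) = (σ - (1/2))*f(σ) = 5/8.
Simple pole: residue = g(a) at a = 1/2, which is 5/8.


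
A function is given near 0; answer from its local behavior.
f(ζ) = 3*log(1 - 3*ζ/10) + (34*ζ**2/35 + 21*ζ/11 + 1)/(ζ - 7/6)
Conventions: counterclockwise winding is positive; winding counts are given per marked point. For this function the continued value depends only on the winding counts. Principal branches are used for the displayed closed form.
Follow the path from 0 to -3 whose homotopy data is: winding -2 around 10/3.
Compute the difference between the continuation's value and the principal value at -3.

Continued minus principal equals -(12)*pi*i.

The rational part is single-valued and drops out of the difference; each branch term changes only by its own monodromy.
(3)*log(1 - ζ/(10/3)): each positive loop around 10/3 adds 2*pi*i to the log, so winding -2 contributes (3)*(-2)*2*pi*i = -(12)*pi*i.
Summing the contributions at ζ = -3 gives -(12)*pi*i.


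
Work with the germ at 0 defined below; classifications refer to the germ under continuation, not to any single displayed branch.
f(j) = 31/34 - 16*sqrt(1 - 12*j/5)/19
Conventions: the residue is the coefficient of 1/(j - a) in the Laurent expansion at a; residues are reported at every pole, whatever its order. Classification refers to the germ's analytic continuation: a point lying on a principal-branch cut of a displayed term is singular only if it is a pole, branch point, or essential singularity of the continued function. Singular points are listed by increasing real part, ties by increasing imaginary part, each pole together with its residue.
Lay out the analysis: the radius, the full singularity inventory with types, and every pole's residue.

Branch term (-16/19)*sqrt(1 - j/(5/12)): its argument vanishes at j = 5/12, a square-root branch point, modulus 5/12.
The radius of convergence is the smallest modulus among the singular points: 5/12.

Radius of convergence at 0: 5/12.
At 5/12: an algebraic (square-root) branch point.


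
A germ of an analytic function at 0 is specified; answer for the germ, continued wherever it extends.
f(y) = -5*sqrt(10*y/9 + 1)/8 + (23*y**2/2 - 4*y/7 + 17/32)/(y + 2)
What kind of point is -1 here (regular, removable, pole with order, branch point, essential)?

The point is a regular point.

Denominator factors: y + 2 = 1 at y = -1 — none vanishes.
Branch term sqrt(1 - y/(-9/10)): argument at -1 is -1/9, nonzero, so -1 is not its branch point (a point on a principal cut is still regular for the continued germ).
So the germ continues analytically to -1.


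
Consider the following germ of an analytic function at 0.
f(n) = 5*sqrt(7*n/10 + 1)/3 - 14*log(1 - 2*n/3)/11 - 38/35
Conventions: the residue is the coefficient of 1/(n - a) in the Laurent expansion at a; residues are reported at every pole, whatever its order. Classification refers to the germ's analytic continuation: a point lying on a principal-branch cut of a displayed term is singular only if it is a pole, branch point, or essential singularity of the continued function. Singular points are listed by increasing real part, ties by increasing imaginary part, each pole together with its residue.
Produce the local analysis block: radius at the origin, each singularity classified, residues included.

Branch term (-14/11)*log(1 - n/(3/2)): its argument vanishes at n = 3/2, a logarithmic branch point, modulus 3/2.
Branch term (5/3)*sqrt(1 - n/(-10/7)): its argument vanishes at n = -10/7, a square-root branch point, modulus 10/7.
The radius of convergence is the smallest modulus among the singular points: 10/7.
List the singular points by increasing real part (a conjugate pair: the negative imaginary part first).

Radius of convergence at 0: 10/7.
At -10/7: an algebraic (square-root) branch point.
At 3/2: a logarithmic branch point.


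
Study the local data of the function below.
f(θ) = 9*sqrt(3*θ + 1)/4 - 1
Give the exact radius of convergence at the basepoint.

Branch term (9/4)*sqrt(1 - θ/(-1/3)): its argument vanishes at θ = -1/3, a square-root branch point, modulus 1/3.
The radius of convergence is the smallest modulus among the singular points: 1/3.

The radius of convergence is 1/3.


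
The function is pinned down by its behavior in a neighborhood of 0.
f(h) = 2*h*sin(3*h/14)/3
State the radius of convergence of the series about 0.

The factor sin(3*h/14) is entire and contributes no finite singular point.
The polynomial part has no poles.
No finite singular points: the Taylor series at 0 converges everywhere.

The radius of convergence is infinite.


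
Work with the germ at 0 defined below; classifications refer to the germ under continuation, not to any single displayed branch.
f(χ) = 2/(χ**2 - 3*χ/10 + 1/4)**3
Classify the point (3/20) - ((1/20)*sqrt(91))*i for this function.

The denominator factor χ**2 - 3*χ/10 + 1/4 vanishes at (3/20) - ((1/20)*sqrt(91))*i and appears to the power 3; the numerator there equals 2, nonzero, and no other factor vanishes.
Hence a pole whose order is the multiplicity, 3.

The point is a pole of order 3.


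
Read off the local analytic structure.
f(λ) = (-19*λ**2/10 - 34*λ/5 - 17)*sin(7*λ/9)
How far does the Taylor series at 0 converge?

The factor sin(7*λ/9) is entire and contributes no finite singular point.
The polynomial part has no poles.
No finite singular points: the Taylor series at 0 converges everywhere.

The radius of convergence is infinite.


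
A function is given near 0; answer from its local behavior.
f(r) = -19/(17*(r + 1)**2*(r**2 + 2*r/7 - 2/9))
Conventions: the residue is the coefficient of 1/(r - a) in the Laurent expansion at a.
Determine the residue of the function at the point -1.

At the order-2 pole -1 set g(r) = (r - (-1))^2*f(r) = -19/(17*(r**2 + 2*r/7 - 2/9)).
Order-2 pole: residue = g'(a); g'(-1) = -129276/16337, so the residue is -129276/16337.

The residue is -129276/16337.


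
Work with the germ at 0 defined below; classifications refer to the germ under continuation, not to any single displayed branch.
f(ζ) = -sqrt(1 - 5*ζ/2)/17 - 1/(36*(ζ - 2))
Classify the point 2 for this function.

The point is a pole of order 1.

The denominator factor ζ - 2 vanishes at 2 and appears to the power 1; the numerator there equals -1/36, nonzero, and no other factor vanishes.
The branch terms are analytic at this point.
Hence a pole whose order is the multiplicity, 1.


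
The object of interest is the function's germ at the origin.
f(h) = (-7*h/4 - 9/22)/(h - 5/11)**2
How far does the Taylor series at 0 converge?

Denominator factor (h - 5/11)^2: pole of order 2 at 5/11, modulus 5/11.
The radius of convergence is the smallest modulus among the singular points: 5/11.

The radius of convergence is 5/11.


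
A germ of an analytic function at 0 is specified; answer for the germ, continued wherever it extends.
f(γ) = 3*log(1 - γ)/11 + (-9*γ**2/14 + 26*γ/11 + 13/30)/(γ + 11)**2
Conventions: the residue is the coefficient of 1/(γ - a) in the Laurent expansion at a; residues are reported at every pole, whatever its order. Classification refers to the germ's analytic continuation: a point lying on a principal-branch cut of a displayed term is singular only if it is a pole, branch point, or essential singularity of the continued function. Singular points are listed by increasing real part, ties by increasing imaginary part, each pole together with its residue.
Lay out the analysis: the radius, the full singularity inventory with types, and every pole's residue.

Denominator factor (γ + 11)^2: pole of order 2 at -11, modulus 11.
Branch term (3/11)*log(1 - γ/(1)): its argument vanishes at γ = 1, a logarithmic branch point, modulus 1.
The radius of convergence is the smallest modulus among the singular points: 1.
The branch term is analytic at -11 and contributes nothing to the residue; only the rational part matters.
At the order-2 pole -11 set g(γ) = (γ - (-11))^2*(rational part) = -9*γ**2/14 + 26*γ/11 + 13/30.
Order-2 pole: residue = g'(a); g'(-11) = 1271/77, so the residue is 1271/77.
List the singular points by increasing real part (a conjugate pair: the negative imaginary part first).

Radius of convergence at 0: 1.
At -11: a pole of order 2; residue 1271/77.
At 1: a logarithmic branch point.


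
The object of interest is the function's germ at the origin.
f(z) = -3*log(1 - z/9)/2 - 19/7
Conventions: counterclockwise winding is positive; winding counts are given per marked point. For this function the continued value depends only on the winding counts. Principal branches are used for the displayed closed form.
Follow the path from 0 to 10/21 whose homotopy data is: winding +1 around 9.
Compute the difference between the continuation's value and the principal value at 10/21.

Continued minus principal equals -(3)*pi*i.

The rational part is single-valued and drops out of the difference; each branch term changes only by its own monodromy.
(-3/2)*log(1 - z/(9)): each positive loop around 9 adds 2*pi*i to the log, so winding +1 contributes (-3/2)*(1)*2*pi*i = -(3)*pi*i.
Summing the contributions at z = 10/21 gives -(3)*pi*i.


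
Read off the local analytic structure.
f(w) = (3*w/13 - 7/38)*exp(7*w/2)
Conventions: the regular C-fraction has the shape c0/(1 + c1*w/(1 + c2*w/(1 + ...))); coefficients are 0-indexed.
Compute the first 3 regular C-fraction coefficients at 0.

The regular C-fraction coefficients are [-7/38, -409/182, 219265/148876].

Taylor coefficients (expand at 0): a_0 = -7/38, a_1 = -409/988, a_2 = -1267/3952.
c0 = a_0 = -7/38. Peel one level at a time: if S = 1 + c*w/S' with S'(0) = 1, then c is the w-coefficient of S and S' = c*w/(S - 1).
S_1 = c0/f = 1 + (-409/182)*w + (219265/66248)*w^2 + ...; c1 = -409/182.
S_2 = c1*w/(S_1 - 1) = 1 + (219265/148876)*w + ...; c2 = 219265/148876.


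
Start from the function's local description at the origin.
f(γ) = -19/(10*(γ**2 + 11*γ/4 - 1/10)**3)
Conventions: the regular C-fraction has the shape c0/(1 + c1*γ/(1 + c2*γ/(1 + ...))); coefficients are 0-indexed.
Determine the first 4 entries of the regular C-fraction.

The regular C-fraction coefficients are [1900, -165/2, 597/22, -366121/19701].

Taylor coefficients (expand at 0): a_0 = 1900, a_1 = 156750, a_2 = 8678250, a_3 = 401410625.
c0 = a_0 = 1900. Peel one level at a time: if S = 1 + c*γ/S' with S'(0) = 1, then c is the γ-coefficient of S and S' = c*γ/(S - 1).
S_1 = c0/f = 1 + (-165/2)*γ + (8955/4)*γ^2 + ...; c1 = -165/2.
S_2 = c1*γ/(S_1 - 1) = 1 + (597/22)*γ + (366121/726)*γ^2 + ...; c2 = 597/22.
S_3 = c2*γ/(S_2 - 1) = 1 + (-366121/19701)*γ + ...; c3 = -366121/19701.


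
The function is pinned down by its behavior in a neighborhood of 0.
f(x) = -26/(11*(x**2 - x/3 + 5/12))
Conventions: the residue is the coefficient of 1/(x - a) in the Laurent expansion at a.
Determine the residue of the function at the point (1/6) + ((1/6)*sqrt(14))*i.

The factor x**2 - x/3 + 5/12 splits as (x - a)(x - a') with a = (1/6) + ((1/6)*sqrt(14))*i, a' = (1/6) - ((1/6)*sqrt(14))*i. At the order-1 pole a set g(x) = (x - a)*f(x) = [-26/11] / (x - a').
Simple pole: residue = g(a) at a = (1/6) + ((1/6)*sqrt(14))*i, which is ((39/77)*sqrt(14))*i.

The residue is ((39/77)*sqrt(14))*i.
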